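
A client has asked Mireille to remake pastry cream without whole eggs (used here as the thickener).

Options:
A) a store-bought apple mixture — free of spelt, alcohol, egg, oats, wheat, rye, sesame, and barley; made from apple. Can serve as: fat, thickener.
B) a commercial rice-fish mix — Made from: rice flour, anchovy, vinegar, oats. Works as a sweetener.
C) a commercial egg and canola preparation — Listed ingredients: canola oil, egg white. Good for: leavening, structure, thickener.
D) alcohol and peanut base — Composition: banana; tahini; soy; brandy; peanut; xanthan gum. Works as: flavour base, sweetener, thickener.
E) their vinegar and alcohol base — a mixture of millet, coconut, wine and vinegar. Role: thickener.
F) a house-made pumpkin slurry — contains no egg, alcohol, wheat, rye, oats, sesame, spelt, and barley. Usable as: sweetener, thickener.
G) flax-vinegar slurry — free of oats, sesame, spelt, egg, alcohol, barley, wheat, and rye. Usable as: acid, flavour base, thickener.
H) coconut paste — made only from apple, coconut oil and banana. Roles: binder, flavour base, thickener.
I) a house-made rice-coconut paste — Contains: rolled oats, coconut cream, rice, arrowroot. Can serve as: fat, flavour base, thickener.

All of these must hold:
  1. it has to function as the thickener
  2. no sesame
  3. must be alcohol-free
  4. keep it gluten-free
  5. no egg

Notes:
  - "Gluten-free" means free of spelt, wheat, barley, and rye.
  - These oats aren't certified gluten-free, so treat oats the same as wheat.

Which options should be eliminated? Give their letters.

A: every rule checks out — keep
B: not usable as a thickener; has oats, so not gluten-free — no
C: has egg white, so not egg-free — reject
D: has tahini, so not sesame-free; has brandy, so not alcohol-free — no
E: has wine, so not alcohol-free — out
F: works as a thickener, no alcohol, no egg — OK
G: all constraints satisfied — keep
H: all constraints satisfied — valid
I: has rolled oats, so not gluten-free — out

B, C, D, E, I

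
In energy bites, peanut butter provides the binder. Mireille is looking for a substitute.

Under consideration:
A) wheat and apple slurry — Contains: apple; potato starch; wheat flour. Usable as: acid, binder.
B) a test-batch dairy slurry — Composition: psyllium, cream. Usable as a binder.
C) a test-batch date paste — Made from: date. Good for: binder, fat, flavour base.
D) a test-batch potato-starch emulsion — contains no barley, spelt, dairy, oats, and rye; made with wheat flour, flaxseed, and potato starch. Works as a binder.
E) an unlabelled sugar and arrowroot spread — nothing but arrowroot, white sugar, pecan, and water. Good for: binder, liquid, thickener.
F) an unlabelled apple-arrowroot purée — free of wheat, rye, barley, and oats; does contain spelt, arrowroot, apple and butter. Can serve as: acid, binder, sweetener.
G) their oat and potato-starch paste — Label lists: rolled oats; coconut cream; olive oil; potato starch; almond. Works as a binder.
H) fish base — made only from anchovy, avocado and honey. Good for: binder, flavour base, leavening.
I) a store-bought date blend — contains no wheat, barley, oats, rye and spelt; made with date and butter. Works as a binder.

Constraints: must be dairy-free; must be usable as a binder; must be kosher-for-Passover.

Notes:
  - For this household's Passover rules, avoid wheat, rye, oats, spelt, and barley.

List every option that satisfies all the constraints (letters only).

A: has wheat flour, so not kosher-for-Passover — no
B: has cream, so not dairy-free — out
C: works as a binder, kosher-for-Passover, no dairy — OK
D: has wheat flour, so not kosher-for-Passover — reject
E: white sugar and pecan etc. — none of it excluded — OK
F: has spelt, so not kosher-for-Passover; has butter, so not dairy-free — reject
G: has rolled oats, so not kosher-for-Passover — no
H: only anchovy, honey and avocado; none excluded — OK
I: has butter, so not dairy-free — no

C, E, H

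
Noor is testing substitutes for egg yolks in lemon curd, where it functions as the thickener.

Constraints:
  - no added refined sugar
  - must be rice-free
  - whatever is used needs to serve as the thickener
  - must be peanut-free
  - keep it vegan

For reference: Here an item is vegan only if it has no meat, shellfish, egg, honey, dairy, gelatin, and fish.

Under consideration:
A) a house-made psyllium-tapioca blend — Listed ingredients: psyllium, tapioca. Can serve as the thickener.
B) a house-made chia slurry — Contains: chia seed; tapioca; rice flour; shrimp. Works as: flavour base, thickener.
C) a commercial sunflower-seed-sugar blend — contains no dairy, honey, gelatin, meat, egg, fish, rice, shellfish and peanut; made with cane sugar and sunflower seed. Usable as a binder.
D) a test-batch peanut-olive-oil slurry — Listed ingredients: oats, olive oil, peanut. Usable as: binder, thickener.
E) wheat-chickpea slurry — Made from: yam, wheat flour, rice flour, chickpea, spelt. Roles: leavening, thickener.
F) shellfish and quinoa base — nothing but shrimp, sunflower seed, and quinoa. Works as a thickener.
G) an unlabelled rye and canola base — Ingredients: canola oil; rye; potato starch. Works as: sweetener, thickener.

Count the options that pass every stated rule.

A: nothing on the exclusion list — OK
B: has shrimp, so not vegan; has rice flour, so not rice-free — reject
C: not usable as a thickener; has cane sugar, so not no-added-sugar — no
D: has peanut, so not peanut-free — out
E: has rice flour, so not rice-free — no
F: has shrimp, so not vegan — reject
G: only rye, canola oil, and potato starch; none excluded — keep

2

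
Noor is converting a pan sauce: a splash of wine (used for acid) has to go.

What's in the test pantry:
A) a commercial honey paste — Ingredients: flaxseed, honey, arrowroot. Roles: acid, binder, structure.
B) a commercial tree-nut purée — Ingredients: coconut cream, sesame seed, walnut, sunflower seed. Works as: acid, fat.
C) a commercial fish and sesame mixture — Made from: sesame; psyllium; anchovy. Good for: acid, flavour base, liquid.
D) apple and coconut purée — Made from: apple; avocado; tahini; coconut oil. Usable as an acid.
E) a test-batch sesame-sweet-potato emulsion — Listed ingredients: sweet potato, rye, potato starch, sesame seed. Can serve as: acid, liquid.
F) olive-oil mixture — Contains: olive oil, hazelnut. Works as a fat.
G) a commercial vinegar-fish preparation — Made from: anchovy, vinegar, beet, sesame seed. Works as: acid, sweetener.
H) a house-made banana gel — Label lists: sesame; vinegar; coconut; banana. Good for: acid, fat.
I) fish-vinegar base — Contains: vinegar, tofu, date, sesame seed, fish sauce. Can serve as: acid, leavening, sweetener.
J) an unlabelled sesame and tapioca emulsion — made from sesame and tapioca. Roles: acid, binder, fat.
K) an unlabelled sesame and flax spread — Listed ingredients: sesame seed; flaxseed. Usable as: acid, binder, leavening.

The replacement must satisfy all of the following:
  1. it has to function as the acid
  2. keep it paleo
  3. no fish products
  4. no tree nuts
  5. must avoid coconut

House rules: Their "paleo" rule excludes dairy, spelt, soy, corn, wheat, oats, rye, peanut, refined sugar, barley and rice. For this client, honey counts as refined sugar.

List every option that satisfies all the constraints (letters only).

A: has honey, so not paleo — no
B: has walnut, so not tree-nut-free; has coconut cream, so not coconut-free — no
C: has anchovy, so not fish-free — no
D: has coconut oil, so not coconut-free — out
E: has rye, so not paleo — reject
F: not usable as an acid; has hazelnut, so not tree-nut-free — out
G: has anchovy, so not fish-free — reject
H: has coconut, so not coconut-free — no
I: has tofu, so not paleo; has fish sauce, so not fish-free — reject
J: nothing on the exclusion list — keep
K: works as an acid, paleo, no coconut — OK

J, K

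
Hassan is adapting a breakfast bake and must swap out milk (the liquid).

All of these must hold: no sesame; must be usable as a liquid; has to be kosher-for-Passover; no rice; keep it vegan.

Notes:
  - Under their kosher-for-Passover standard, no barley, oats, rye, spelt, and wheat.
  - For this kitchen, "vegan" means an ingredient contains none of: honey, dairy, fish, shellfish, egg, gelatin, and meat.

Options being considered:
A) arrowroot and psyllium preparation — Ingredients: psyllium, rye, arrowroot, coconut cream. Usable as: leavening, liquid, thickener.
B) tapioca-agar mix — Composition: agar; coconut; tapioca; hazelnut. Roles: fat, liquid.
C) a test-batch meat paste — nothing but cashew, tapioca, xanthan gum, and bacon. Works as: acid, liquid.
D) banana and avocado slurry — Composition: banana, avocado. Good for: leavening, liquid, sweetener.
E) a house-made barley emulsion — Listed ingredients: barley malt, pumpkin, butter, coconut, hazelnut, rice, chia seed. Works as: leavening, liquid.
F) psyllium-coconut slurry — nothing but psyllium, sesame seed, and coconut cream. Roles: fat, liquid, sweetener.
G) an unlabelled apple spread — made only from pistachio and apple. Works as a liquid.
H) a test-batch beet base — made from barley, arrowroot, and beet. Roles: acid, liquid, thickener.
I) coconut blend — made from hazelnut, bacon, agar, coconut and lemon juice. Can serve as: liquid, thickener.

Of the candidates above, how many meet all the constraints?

A: has rye, so not kosher-for-Passover — reject
B: all constraints satisfied — OK
C: has bacon, so not vegan — reject
D: only avocado and banana; none excluded — OK
E: has barley malt, so not kosher-for-Passover; has butter, so not vegan (and 1 more) — reject
F: has sesame seed, so not sesame-free — out
G: works as a liquid, vegan, kosher-for-Passover — valid
H: has barley, so not kosher-for-Passover — out
I: has bacon, so not vegan — reject

3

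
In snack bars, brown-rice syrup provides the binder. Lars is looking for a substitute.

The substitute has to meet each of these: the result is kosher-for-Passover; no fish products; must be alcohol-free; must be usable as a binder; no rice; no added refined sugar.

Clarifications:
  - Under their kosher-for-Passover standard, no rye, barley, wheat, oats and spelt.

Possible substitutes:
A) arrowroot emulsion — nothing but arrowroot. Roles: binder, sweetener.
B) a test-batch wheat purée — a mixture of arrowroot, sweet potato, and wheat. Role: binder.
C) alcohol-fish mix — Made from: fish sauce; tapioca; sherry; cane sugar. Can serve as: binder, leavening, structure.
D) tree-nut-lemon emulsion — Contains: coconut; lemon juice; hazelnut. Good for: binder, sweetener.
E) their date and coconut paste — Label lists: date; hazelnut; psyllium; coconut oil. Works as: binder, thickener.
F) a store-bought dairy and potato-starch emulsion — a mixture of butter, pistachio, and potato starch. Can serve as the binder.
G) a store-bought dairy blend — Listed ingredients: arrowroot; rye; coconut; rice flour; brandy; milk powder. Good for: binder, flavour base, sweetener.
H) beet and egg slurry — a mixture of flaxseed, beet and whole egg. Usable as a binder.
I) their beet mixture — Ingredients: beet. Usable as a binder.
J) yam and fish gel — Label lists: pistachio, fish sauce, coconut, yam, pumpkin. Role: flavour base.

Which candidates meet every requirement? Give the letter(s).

A, D, E, F, H, I

A: works as a binder, no fish, no alcohol — keep
B: has wheat, so not kosher-for-Passover — reject
C: has cane sugar, so not no-added-sugar; has sherry, so not alcohol-free (and 1 more) — reject
D: every rule checks out — OK
E: coconut oil and hazelnut etc. — none of it excluded — keep
F: no refined sugar, no alcohol — valid
G: has rye, so not kosher-for-Passover; has brandy, so not alcohol-free (and 1 more) — no
H: works as a binder, no refined sugar, kosher-for-Passover — keep
I: no rice, kosher-for-Passover — OK
J: not usable as a binder; has fish sauce, so not fish-free — out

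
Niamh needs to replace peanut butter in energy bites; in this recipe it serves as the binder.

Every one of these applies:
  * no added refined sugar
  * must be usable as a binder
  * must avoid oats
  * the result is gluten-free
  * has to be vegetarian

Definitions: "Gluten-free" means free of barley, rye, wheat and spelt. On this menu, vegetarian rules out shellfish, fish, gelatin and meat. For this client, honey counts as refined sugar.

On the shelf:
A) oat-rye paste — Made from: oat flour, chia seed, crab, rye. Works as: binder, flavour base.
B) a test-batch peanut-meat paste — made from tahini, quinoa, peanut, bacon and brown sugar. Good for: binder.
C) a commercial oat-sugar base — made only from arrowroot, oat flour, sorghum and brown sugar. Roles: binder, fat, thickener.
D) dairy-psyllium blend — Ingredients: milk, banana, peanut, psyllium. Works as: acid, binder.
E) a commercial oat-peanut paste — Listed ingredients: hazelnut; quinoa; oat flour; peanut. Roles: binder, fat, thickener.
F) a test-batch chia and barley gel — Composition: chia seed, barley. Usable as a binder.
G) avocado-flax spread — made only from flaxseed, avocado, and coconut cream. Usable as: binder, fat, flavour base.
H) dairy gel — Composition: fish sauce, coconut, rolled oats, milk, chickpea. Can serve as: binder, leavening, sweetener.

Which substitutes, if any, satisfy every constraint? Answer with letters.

A: has rye, so not gluten-free; has crab, so not vegetarian (and 1 more) — out
B: has bacon, so not vegetarian; has brown sugar, so not no-added-sugar — no
C: has brown sugar, so not no-added-sugar; has oat flour, so not oat-free — no
D: milk and peanut etc. — none of it excluded — keep
E: has oat flour, so not oat-free — reject
F: has barley, so not gluten-free — no
G: works as a binder, vegetarian, gluten-free — OK
H: has fish sauce, so not vegetarian; has rolled oats, so not oat-free — reject

D, G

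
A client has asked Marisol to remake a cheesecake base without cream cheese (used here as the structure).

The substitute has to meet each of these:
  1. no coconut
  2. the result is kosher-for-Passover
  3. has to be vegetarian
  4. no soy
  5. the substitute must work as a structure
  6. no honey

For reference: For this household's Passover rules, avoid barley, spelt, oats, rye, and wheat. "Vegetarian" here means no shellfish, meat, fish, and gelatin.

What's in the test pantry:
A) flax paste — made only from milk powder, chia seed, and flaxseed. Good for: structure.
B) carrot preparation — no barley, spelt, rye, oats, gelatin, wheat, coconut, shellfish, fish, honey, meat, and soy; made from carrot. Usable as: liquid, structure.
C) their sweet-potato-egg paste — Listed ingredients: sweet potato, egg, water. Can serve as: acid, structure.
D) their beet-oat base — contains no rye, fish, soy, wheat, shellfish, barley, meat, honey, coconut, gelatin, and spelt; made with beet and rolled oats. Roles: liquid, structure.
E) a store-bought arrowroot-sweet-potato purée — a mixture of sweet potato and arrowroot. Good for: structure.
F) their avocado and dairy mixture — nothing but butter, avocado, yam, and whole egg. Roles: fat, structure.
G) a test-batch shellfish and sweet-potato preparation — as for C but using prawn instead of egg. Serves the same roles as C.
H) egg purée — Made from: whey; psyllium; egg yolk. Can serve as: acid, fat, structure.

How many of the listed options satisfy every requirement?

6

A: only milk powder, chia seed and flaxseed; none excluded — valid
B: works as a structure, no soy, vegetarian — OK
C: only egg, water and sweet potato; none excluded — OK
D: has rolled oats, so not kosher-for-Passover — no
E: vegetarian, no coconut — keep
F: no honey, vegetarian — valid
G: has prawn, so not vegetarian — reject
H: only whey, egg yolk and psyllium; none excluded — keep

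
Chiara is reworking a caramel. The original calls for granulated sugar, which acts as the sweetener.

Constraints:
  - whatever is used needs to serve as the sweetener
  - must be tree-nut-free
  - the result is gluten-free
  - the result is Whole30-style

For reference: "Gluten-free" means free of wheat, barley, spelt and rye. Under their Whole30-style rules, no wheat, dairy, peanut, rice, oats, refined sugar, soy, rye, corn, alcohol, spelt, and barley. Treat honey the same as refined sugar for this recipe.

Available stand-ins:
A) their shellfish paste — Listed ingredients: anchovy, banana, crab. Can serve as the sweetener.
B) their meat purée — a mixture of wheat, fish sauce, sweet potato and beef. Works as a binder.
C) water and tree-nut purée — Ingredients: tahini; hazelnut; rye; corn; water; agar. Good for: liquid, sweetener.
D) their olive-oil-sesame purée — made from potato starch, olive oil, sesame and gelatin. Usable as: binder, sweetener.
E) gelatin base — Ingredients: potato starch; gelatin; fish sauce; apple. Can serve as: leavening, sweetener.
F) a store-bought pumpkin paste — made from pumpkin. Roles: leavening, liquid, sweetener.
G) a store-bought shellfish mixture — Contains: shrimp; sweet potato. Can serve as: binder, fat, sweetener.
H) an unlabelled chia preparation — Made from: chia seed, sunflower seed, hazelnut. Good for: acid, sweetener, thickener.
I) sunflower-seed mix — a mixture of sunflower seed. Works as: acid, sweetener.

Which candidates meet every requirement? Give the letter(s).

A: Whole30-style, no tree nuts — valid
B: not usable as a sweetener; has wheat, so not gluten-free (and 1 more) — reject
C: has rye, so not gluten-free; has corn, so not Whole30-style (and 1 more) — no
D: all constraints satisfied — valid
E: all constraints satisfied — OK
F: gluten-free, no tree nuts — OK
G: nothing on the exclusion list — valid
H: has hazelnut, so not tree-nut-free — no
I: only sunflower seed; none excluded — valid

A, D, E, F, G, I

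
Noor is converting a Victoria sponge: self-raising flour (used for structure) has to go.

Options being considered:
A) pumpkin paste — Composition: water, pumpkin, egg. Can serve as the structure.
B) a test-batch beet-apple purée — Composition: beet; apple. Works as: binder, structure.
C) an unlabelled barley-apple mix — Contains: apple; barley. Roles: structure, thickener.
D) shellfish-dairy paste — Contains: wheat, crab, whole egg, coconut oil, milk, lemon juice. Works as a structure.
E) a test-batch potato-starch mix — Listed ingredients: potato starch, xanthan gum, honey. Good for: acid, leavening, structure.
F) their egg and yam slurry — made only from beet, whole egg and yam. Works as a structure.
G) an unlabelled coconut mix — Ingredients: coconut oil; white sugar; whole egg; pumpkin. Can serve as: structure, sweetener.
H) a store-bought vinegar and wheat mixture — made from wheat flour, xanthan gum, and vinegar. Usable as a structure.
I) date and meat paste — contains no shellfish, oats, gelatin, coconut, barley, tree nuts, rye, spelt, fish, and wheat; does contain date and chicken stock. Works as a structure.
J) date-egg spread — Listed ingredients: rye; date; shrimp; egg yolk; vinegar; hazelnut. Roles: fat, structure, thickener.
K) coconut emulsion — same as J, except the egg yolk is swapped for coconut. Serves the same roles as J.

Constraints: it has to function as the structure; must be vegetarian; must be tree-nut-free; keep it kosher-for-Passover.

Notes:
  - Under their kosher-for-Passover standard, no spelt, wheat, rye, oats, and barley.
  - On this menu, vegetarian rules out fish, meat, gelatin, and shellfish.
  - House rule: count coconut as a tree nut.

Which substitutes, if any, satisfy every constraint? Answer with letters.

A, B, E, F

A: only egg, water and pumpkin; none excluded — OK
B: only beet and apple; none excluded — valid
C: has barley, so not kosher-for-Passover — no
D: has wheat, so not kosher-for-Passover; has crab, so not vegetarian (and 1 more) — no
E: nothing on the exclusion list — keep
F: vegetarian, kosher-for-Passover — OK
G: has coconut oil, so not tree-nut-free — reject
H: has wheat flour, so not kosher-for-Passover — out
I: has chicken stock, so not vegetarian — no
J: has rye, so not kosher-for-Passover; has shrimp, so not vegetarian (and 1 more) — no
K: has rye, so not kosher-for-Passover; has shrimp, so not vegetarian (and 1 more) — out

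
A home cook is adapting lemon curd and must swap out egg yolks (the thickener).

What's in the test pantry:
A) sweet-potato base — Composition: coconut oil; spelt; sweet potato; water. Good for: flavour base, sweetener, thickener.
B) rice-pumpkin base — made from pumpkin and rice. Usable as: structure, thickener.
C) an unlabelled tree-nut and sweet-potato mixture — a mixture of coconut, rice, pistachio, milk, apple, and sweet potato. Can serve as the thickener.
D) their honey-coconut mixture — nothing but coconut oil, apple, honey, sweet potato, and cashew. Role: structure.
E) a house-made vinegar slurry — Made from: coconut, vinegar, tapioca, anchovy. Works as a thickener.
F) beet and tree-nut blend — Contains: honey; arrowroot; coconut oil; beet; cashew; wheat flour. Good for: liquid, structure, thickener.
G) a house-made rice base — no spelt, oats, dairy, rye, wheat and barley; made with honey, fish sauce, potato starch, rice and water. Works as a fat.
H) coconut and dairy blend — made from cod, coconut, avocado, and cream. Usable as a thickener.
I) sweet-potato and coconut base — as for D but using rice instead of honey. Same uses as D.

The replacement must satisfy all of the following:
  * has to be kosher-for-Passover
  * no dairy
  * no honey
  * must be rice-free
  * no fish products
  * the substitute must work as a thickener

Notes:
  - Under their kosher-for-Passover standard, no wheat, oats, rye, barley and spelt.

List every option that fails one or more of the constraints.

A, B, C, D, E, F, G, H, I

A: has spelt, so not kosher-for-Passover — no
B: has rice, so not rice-free — out
C: has rice, so not rice-free; has milk, so not dairy-free — reject
D: not usable as a thickener; has honey, so not honey-free — out
E: has anchovy, so not fish-free — no
F: has wheat flour, so not kosher-for-Passover; has honey, so not honey-free — no
G: not usable as a thickener; has rice, so not rice-free (and 2 more) — reject
H: has cream, so not dairy-free; has cod, so not fish-free — reject
I: not usable as a thickener; has rice, so not rice-free — out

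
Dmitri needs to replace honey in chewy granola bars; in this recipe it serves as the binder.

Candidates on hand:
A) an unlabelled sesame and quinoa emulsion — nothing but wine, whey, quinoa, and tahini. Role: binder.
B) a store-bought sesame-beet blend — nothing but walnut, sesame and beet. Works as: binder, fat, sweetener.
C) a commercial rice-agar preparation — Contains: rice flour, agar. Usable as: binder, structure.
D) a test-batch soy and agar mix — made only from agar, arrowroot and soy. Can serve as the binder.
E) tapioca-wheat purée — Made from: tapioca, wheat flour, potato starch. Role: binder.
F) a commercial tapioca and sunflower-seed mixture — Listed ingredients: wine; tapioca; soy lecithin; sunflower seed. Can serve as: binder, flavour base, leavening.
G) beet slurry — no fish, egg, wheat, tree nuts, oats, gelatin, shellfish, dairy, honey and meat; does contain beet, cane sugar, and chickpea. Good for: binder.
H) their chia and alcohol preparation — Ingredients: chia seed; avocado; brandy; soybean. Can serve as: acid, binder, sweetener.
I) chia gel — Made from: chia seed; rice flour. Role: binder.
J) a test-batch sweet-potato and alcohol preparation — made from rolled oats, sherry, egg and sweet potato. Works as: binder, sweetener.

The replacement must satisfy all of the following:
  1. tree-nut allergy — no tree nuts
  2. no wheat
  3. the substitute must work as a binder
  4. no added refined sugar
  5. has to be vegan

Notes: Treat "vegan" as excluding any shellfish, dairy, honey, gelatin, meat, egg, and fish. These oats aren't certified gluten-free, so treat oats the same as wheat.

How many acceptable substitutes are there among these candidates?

A: has whey, so not vegan — out
B: has walnut, so not tree-nut-free — no
C: nothing on the exclusion list — valid
D: only soy, arrowroot, and agar; none excluded — keep
E: has wheat flour, so not wheat-free — reject
F: wine and soy lecithin etc. — none of it excluded — valid
G: has cane sugar, so not no-added-sugar — out
H: works as a binder, vegan, no refined sugar — keep
I: all constraints satisfied — OK
J: has egg, so not vegan; has rolled oats, so not wheat-free — no

5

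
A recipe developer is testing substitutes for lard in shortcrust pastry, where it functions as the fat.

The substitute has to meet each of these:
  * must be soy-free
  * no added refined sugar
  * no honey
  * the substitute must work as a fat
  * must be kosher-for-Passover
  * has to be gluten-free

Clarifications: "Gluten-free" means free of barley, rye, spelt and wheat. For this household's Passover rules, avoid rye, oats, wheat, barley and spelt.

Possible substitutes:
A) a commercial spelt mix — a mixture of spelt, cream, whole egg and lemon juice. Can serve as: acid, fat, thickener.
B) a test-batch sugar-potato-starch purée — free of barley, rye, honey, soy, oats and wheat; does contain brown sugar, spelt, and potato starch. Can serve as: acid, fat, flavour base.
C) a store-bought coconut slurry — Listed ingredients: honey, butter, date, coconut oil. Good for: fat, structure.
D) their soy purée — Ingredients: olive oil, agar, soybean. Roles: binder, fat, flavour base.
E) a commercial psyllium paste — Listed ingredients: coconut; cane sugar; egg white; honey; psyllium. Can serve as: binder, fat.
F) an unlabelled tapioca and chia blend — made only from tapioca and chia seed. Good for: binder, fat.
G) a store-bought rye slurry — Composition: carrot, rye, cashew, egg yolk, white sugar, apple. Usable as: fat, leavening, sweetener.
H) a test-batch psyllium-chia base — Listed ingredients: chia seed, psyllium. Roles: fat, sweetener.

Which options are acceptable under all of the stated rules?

A: has spelt, so not gluten-free; has spelt, so not kosher-for-Passover — reject
B: has spelt, so not gluten-free; has spelt, so not kosher-for-Passover (and 1 more) — out
C: has honey, so not honey-free — out
D: has soybean, so not soy-free — no
E: has honey, so not honey-free; has cane sugar, so not no-added-sugar — no
F: only chia seed and tapioca; none excluded — keep
G: has rye, so not gluten-free; has rye, so not kosher-for-Passover (and 1 more) — reject
H: only psyllium and chia seed; none excluded — valid

F, H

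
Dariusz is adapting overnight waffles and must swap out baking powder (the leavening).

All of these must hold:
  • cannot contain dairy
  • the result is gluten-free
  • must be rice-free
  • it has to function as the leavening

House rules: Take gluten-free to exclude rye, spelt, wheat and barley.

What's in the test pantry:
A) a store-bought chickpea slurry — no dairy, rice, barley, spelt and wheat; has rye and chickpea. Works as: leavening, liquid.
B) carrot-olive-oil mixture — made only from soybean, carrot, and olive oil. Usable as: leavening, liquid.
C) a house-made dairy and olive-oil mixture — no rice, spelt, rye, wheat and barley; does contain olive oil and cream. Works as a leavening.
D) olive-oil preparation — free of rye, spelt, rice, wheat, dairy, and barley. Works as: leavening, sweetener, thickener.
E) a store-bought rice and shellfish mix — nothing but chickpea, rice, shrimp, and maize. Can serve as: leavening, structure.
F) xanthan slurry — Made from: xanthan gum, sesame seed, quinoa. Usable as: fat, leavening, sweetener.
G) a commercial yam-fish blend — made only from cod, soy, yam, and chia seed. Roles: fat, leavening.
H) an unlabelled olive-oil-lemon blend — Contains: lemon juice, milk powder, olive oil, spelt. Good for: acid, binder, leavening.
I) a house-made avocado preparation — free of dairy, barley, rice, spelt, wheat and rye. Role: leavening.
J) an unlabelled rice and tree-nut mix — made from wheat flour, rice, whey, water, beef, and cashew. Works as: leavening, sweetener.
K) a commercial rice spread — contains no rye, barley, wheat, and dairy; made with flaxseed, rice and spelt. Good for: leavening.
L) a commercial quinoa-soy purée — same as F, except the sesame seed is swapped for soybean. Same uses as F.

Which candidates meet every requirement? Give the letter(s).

A: has rye, so not gluten-free — reject
B: all constraints satisfied — keep
C: has cream, so not dairy-free — no
D: gluten-free, no dairy — valid
E: has rice, so not rice-free — reject
F: works as a leavening, gluten-free, no dairy — keep
G: works as a leavening, no dairy, no rice — keep
H: has spelt, so not gluten-free; has milk powder, so not dairy-free — reject
I: no rice, gluten-free — valid
J: has wheat flour, so not gluten-free; has whey, so not dairy-free (and 1 more) — reject
K: has spelt, so not gluten-free; has rice, so not rice-free — no
L: all constraints satisfied — valid

B, D, F, G, I, L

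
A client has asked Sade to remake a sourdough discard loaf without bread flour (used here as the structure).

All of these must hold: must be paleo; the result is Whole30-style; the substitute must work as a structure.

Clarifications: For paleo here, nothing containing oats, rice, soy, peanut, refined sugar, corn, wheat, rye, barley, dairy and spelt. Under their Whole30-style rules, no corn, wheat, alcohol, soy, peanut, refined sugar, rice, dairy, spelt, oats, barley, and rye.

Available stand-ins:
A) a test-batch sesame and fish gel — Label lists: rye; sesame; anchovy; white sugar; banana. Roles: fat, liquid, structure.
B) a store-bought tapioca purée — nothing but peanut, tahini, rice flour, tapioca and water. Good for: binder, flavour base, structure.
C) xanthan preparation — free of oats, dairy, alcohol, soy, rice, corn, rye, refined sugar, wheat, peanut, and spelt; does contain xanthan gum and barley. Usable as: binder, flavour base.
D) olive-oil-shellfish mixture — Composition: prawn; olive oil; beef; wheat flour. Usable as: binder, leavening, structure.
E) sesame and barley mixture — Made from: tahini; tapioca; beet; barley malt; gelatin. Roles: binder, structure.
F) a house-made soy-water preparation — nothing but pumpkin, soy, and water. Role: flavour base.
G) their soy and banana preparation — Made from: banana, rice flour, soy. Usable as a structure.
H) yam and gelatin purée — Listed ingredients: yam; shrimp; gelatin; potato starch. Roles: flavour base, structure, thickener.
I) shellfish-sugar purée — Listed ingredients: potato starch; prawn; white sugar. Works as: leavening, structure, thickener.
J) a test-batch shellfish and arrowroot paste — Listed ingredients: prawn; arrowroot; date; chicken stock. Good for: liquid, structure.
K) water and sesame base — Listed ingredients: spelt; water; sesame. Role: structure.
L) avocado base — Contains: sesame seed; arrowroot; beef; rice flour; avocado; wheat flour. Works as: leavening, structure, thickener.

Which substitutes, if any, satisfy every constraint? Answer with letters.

A: has rye, so not paleo; has rye, so not Whole30-style — no
B: has peanut, so not paleo; has peanut, so not Whole30-style — out
C: not usable as a structure; has barley, so not paleo (and 1 more) — no
D: has wheat flour, so not paleo; has wheat flour, so not Whole30-style — no
E: has barley malt, so not paleo; has barley malt, so not Whole30-style — no
F: not usable as a structure; has soy, so not paleo (and 1 more) — no
G: has rice flour, so not paleo; has rice flour, so not Whole30-style — no
H: gelatin and shrimp etc. — none of it excluded — OK
I: has white sugar, so not paleo; has white sugar, so not Whole30-style — out
J: paleo, Whole30-style — OK
K: has spelt, so not paleo; has spelt, so not Whole30-style — out
L: has rice flour, so not paleo; has rice flour, so not Whole30-style — reject

H, J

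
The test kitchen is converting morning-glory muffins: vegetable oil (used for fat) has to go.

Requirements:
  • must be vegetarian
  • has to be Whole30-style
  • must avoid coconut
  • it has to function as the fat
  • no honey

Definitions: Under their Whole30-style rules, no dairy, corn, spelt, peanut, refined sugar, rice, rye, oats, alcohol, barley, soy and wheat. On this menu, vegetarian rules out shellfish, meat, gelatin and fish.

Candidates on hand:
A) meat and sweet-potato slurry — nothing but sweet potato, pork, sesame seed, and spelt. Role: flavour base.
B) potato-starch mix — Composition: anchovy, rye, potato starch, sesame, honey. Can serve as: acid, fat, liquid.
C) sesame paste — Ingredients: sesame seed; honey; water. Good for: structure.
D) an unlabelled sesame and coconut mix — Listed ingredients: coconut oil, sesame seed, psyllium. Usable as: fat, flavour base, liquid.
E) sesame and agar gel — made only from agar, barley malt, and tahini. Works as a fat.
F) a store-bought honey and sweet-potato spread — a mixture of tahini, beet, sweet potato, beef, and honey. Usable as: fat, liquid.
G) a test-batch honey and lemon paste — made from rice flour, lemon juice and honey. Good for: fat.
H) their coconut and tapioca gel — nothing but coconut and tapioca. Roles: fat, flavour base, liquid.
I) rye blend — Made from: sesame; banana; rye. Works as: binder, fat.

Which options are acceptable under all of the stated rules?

none

A: not usable as a fat; has spelt, so not Whole30-style (and 1 more) — reject
B: has rye, so not Whole30-style; has anchovy, so not vegetarian (and 1 more) — out
C: not usable as a fat; has honey, so not honey-free — reject
D: has coconut oil, so not coconut-free — reject
E: has barley malt, so not Whole30-style — out
F: has beef, so not vegetarian; has honey, so not honey-free — no
G: has rice flour, so not Whole30-style; has honey, so not honey-free — out
H: has coconut, so not coconut-free — reject
I: has rye, so not Whole30-style — reject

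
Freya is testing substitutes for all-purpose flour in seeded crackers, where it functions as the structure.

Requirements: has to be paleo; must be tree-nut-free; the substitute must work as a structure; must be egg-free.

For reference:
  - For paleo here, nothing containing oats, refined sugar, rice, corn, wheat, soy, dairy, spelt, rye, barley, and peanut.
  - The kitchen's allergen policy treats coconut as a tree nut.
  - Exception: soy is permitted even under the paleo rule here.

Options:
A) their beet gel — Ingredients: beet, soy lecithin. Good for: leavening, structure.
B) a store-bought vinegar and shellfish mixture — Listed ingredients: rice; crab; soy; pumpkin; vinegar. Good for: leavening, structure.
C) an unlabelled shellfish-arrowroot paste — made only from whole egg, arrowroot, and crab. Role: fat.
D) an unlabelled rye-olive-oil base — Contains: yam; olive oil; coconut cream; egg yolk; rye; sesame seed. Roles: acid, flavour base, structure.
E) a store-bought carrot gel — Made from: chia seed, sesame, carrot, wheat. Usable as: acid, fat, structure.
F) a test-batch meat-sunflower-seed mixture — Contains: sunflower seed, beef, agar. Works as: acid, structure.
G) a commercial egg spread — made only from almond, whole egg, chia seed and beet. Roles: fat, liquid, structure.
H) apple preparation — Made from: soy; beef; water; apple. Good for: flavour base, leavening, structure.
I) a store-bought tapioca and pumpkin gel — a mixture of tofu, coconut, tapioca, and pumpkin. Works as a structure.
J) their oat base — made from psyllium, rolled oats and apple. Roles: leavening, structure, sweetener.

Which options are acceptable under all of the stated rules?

A: soy is permitted under the paleo carve-out; nothing else excluded — OK
B: has rice, so not paleo — no
C: not usable as a structure; has whole egg, so not egg-free — reject
D: has rye, so not paleo; has egg yolk, so not egg-free (and 1 more) — reject
E: has wheat, so not paleo — no
F: every rule checks out — valid
G: has whole egg, so not egg-free; has almond, so not tree-nut-free — no
H: soy is permitted under the paleo carve-out; nothing else excluded — valid
I: has coconut, so not tree-nut-free — reject
J: has rolled oats, so not paleo — out

A, F, H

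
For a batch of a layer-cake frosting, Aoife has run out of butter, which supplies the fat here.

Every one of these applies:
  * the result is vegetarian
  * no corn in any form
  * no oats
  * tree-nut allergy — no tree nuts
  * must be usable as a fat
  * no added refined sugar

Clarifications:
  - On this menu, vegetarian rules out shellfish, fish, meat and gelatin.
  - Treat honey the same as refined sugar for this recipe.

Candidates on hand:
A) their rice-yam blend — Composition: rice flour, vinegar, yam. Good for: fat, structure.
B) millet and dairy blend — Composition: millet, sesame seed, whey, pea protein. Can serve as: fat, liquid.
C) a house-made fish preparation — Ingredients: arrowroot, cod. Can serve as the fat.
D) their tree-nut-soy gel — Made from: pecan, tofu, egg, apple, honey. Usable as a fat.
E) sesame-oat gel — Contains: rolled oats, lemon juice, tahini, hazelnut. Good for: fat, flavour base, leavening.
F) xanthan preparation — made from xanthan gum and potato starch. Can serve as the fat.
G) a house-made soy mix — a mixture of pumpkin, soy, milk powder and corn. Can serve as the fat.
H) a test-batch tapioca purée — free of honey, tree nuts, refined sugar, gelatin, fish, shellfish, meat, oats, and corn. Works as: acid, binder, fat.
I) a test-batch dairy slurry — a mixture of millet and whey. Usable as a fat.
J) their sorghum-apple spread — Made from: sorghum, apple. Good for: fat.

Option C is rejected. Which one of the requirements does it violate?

usable as a fat: satisfied
vegetarian: has cod — fails
no-added-sugar: satisfied
oat-free: satisfied
corn-free: satisfied
tree-nut-free: satisfied

vegetarian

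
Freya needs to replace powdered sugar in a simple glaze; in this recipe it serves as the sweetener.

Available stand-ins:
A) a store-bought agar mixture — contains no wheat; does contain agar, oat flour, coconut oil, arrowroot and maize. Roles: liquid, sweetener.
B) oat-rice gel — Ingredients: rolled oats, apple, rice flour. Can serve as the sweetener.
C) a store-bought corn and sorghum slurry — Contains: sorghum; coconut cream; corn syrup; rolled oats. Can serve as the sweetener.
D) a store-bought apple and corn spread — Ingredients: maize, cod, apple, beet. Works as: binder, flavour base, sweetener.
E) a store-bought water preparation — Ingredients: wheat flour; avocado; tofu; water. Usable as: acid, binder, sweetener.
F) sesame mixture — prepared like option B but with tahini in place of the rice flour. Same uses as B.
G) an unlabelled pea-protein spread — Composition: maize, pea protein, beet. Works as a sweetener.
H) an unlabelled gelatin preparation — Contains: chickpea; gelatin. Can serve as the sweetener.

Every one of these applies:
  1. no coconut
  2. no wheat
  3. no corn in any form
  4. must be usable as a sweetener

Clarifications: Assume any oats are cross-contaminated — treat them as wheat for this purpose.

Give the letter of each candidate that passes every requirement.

H

A: has maize, so not corn-free; has oat flour, so not wheat-free (and 1 more) — out
B: has rolled oats, so not wheat-free — reject
C: has corn syrup, so not corn-free; has rolled oats, so not wheat-free (and 1 more) — reject
D: has maize, so not corn-free — no
E: has wheat flour, so not wheat-free — out
F: has rolled oats, so not wheat-free — out
G: has maize, so not corn-free — out
H: every rule checks out — valid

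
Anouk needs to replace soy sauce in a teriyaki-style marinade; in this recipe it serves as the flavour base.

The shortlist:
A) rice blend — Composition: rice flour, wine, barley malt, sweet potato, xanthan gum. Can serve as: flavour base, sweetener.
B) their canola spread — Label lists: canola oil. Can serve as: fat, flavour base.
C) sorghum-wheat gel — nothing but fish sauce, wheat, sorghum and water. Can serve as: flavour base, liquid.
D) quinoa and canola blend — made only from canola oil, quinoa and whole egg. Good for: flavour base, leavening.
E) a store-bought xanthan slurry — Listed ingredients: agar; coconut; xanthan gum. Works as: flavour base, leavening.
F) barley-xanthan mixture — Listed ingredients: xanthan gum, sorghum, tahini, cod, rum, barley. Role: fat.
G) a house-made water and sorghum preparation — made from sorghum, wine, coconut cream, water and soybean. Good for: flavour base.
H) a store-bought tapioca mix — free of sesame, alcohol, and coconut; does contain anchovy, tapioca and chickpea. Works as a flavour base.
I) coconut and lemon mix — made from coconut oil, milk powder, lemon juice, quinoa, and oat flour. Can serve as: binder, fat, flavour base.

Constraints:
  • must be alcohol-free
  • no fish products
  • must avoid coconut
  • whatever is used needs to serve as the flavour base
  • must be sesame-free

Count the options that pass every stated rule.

A: has wine, so not alcohol-free — no
B: works as a flavour base, no alcohol, no fish — OK
C: has fish sauce, so not fish-free — no
D: only whole egg, quinoa and canola oil; none excluded — OK
E: has coconut, so not coconut-free — no
F: not usable as a flavour base; has rum, so not alcohol-free (and 2 more) — reject
G: has wine, so not alcohol-free; has coconut cream, so not coconut-free — no
H: has anchovy, so not fish-free — out
I: has coconut oil, so not coconut-free — out

2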